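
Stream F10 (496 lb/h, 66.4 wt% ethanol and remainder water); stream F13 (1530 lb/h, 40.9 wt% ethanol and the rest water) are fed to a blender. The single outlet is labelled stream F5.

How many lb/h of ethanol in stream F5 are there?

ethanol out = ethanol in = 496×0.664 + 1530×0.409 = 955.11 lb/h.

955.1 lb/h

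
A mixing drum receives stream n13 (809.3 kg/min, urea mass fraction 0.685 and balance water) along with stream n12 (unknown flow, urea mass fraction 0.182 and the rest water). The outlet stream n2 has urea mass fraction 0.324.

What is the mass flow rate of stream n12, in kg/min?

Let n12 be the unknown flow. Total out = 809.3 + n12.
urea balance: 554.37 + 0.182·n12 = 0.324·(809.3 + n12)
(0.182 − 0.324)·n12 = 0.324×809.3 − 554.37 = -292.16
n12 = -292.16 / -0.142 = 2057.4 kg/min

2057 kg/min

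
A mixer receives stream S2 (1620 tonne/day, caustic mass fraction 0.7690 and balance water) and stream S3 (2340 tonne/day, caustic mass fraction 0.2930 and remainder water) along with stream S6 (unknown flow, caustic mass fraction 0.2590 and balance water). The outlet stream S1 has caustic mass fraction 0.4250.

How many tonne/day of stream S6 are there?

Let S6 be the unknown flow. Total out = 3960 + S6.
caustic balance: 1931.4 + 0.259·S6 = 0.425·(3960 + S6)
(0.259 − 0.425)·S6 = 0.425×3960 − 1931.4 = -248.4
S6 = -248.4 / -0.166 = 1496.4 tonne/day

1496 tonne/day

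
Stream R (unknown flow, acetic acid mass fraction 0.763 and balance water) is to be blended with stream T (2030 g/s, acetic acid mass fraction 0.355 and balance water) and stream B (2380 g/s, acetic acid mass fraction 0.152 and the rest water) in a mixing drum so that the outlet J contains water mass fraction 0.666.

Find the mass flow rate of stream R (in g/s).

910.3 g/s

Let R be the unknown flow. Total out = 4410 + R.
water balance: 3327.6 + 0.237·R = 0.666·(4410 + R)
(0.237 − 0.666)·R = 0.666×4410 − 3327.6 = -390.53
R = -390.53 / -0.429 = 910.33 g/s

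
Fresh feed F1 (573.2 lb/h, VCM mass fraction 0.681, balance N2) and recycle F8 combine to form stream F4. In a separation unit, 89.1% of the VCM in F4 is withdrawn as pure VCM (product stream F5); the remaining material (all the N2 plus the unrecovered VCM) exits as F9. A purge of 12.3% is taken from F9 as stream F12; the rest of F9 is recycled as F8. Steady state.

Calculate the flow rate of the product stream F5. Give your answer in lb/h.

384.6 lb/h

VCM in F4: m_A = 573.2×0.681 + (1−0.123)·(1−0.891)·m_A, so m_A = 390.35/0.9044 = 431.61 lb/h.
Product F5 = 0.891×431.61 = 384.56 lb/h.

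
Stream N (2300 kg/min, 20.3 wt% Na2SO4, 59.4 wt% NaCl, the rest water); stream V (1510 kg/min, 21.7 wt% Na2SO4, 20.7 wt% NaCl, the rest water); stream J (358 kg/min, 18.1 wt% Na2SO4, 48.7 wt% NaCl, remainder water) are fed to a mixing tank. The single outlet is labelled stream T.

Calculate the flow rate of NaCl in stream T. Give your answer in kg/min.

NaCl out = NaCl in = 2300×0.594 + 1510×0.207 + 358×0.487 = 1853.1 kg/min.

1853 kg/min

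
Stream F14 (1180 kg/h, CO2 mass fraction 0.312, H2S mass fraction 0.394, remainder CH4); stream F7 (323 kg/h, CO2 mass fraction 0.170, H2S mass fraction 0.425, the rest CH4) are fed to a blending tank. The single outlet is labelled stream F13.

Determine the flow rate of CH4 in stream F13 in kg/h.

477.7 kg/h

CH4 out = CH4 in = 1180×0.294 + 323×0.405 = 477.73 kg/h.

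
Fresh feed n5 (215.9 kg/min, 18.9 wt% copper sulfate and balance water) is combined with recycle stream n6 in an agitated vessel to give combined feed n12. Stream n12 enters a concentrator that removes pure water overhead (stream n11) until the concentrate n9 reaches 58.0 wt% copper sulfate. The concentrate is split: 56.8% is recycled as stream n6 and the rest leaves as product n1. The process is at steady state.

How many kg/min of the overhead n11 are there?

Overall copper sulfate balance (none leaves overhead): copper sulfate in fresh feed = copper sulfate in product, i.e. 215.9×0.189 = (1−0.568)·n9·0.580.
n9 = 40.805/(0.580×0.432) = 162.86 kg/min.
Recycle n6 = 0.568×162.86 = 92.502 kg/min.
Combined feed n12 = 215.9 + 92.502 = 308.4 kg/min.
Overhead n11 = n12 − n9 = 308.4 − 162.86 = 145.55 kg/min.

145.5 kg/min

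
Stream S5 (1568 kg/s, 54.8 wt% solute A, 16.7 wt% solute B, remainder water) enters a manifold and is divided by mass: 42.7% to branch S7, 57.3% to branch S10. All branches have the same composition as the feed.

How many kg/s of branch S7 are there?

669.5 kg/s

Branch S7 flow = 0.427×1568 = 669.54 kg/s.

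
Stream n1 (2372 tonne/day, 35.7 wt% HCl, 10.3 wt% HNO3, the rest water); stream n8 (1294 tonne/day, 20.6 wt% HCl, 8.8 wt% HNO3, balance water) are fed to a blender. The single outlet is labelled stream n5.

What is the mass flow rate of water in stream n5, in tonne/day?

water out = water in = 2372×0.540 + 1294×0.706 = 2194.4 tonne/day.

2194 tonne/day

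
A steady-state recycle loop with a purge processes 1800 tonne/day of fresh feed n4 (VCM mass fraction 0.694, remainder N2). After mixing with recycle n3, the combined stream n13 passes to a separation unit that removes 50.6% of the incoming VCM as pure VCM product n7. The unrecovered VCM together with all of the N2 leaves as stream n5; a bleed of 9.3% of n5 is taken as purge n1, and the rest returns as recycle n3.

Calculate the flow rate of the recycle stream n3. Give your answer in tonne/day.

6386 tonne/day

N2 enters only via n4 and leaves only via the purge: 1800×0.306 = 0.093×(N2 in n5), and the separation unit passes all N2, so N2 in n13 = N2 in n5 = 5922.6 tonne/day.
VCM in n13: m_A = 1800×0.694 + (1−0.093)·(1−0.506)·m_A, so m_A = 1249.2/0.5519 = 2263.3 tonne/day.
n5 = (1−0.506)×2263.3 + 5922.6 = 7040.6 tonne/day.
Recycle n3 = (1−0.093)×7040.6 = 6385.9 tonne/day.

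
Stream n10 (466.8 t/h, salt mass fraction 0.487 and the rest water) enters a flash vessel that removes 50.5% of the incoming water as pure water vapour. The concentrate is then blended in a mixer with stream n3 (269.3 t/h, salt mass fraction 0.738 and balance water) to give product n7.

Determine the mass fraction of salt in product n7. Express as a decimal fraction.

Vapour removed = 0.505×0.513×466.8 = 120.93 t/h; concentrate = 345.87 t/h.
salt reaching the mixer = 227.33 (from concentrate) + 269.3×0.738 = 426.08 t/h.
Product flow = 345.87 + 269.3 = 615.17 t/h; salt fraction = 0.693.

0.693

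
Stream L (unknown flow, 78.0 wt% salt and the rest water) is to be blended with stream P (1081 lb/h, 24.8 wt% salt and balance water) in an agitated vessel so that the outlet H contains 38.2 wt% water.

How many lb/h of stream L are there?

2469 lb/h

Let L be the unknown flow. Total out = 1081 + L.
water balance: 812.91 + 0.220·L = 0.382·(1081 + L)
(0.220 − 0.382)·L = 0.382×1081 − 812.91 = -399.97
L = -399.97 / -0.162 = 2469 lb/h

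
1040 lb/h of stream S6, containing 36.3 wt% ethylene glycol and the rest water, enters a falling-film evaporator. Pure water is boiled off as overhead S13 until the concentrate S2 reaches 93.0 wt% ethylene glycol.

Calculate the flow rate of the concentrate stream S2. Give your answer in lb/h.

405.9 lb/h

ethylene glycol is conserved: 1040×0.363 = 377.52 lb/h all reports to the concentrate.
Concentrate = 377.52/(target fraction) = 405.94 lb/h.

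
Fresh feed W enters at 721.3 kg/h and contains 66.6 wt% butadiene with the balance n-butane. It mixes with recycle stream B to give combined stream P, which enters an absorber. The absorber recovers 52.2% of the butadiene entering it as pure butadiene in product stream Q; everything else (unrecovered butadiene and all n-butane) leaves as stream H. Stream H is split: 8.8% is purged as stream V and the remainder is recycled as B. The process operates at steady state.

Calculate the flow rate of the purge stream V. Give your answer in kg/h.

276.7 kg/h

n-butane enters only via W and leaves only via the purge: 721.3×0.334 = 0.088×(n-butane in H), and the absorber passes all n-butane, so n-butane in P = n-butane in H = 2737.7 kg/h.
butadiene in P: m_A = 721.3×0.666 + (1−0.088)·(1−0.522)·m_A, so m_A = 480.39/0.5641 = 851.65 kg/h.
H = (1−0.522)×851.65 + 2737.7 = 3144.8 kg/h.
Purge V = 0.088×3144.8 = 276.74 kg/h.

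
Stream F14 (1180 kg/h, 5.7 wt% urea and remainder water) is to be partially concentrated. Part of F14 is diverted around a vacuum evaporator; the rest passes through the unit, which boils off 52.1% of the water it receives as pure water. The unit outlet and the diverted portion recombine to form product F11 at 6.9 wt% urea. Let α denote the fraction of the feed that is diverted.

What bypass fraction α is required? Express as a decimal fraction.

0.646

All 1180×0.057 = 67.26 kg/h of urea reaches F11, so F11 = 67.26/0.069 = 974.78 kg/h and vapour = 205.22 kg/h.
The evaporator receives (1−α)·1180 of feed at 0.943 water and removes 0.521 of that water:
0.521×0.943×(1−α)×1180 = 205.22
(1−α) = 205.22/579.74 = 0.3540;  α = 0.6460.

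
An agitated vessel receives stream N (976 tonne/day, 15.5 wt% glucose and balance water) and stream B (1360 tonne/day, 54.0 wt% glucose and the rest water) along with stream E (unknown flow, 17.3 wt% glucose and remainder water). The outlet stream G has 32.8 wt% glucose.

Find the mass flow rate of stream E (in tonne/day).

Let E be the unknown flow. Total out = 2336 + E.
glucose balance: 885.68 + 0.173·E = 0.328·(2336 + E)
(0.173 − 0.328)·E = 0.328×2336 − 885.68 = -119.47
E = -119.47 / -0.155 = 770.79 tonne/day

770.8 tonne/day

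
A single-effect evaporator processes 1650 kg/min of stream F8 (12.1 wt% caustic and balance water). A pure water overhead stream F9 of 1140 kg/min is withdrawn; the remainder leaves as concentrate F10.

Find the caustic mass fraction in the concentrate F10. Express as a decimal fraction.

0.391

caustic is not removed: 1650×0.121 = 199.65 kg/min of caustic enters F10.
Concentrate = 1650 − 1140 = 510 kg/min.
Mass fraction = 199.65/510 = 0.391.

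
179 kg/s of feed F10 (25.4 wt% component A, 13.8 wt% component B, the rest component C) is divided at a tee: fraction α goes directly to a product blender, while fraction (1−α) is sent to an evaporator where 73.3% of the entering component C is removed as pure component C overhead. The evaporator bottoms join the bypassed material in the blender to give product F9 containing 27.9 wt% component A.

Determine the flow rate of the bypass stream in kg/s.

All 179×0.254 = 45.466 kg/s of component A reaches F9, so F9 = 45.466/0.279 = 162.96 kg/s and vapour = 16.039 kg/s.
The evaporator receives (1−α)·179 of feed at 0.608 component C and removes 0.733 of that component C:
0.733×0.608×(1−α)×179 = 16.039
(1−α) = 16.039/79.774 = 0.2011;  α = 0.7989.
Bypass flow = 0.7989×179 = 143.01 kg/s.

143 kg/s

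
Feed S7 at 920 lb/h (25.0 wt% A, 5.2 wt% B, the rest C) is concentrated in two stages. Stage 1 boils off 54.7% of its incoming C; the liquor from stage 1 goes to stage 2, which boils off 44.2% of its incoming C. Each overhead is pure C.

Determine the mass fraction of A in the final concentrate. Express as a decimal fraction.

0.523

C in feed = 920×0.698 = 642.16 lb/h.
After stage 1: C left = (1−0.547)×642.16 = 290.9; stream total = 568.74 lb/h.
After stage 2: C left = (1−0.442)×290.9 = 162.32; final concentrate = 440.16 lb/h.
A fraction = 230/440.16 = 0.523.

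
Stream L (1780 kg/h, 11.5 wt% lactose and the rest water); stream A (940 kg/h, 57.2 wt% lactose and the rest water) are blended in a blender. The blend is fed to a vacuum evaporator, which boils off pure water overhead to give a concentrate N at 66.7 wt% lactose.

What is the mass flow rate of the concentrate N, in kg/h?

1113 kg/h

lactose entering = 1780×0.115 + 940×0.572 = 742.38 kg/h.
All lactose reports to N, so N = 742.38/0.667 = 1113 kg/h.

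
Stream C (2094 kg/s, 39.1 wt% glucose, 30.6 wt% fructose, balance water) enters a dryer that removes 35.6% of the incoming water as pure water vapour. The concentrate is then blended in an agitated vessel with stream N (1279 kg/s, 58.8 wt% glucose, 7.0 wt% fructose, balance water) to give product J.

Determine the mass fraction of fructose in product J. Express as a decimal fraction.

Vapour removed = 0.356×0.303×2094 = 225.88 kg/s; concentrate = 1868.1 kg/s.
fructose reaching the mixer = 640.76 (from concentrate) + 1279×0.070 = 730.29 kg/s.
Product flow = 1868.1 + 1279 = 3147.1 kg/s; fructose fraction = 0.2321.

0.2321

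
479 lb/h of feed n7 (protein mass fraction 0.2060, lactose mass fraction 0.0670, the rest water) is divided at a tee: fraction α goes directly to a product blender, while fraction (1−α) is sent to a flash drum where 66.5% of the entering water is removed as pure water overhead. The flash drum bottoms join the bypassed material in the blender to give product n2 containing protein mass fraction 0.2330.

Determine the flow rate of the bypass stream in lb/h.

All 479×0.206 = 98.674 lb/h of protein reaches n2, so n2 = 98.674/0.233 = 423.49 lb/h and vapour = 55.506 lb/h.
The evaporator receives (1−α)·479 of feed at 0.727 water and removes 0.665 of that water:
0.665×0.727×(1−α)×479 = 55.506
(1−α) = 55.506/231.57 = 0.2397;  α = 0.7603.
Bypass flow = 0.7603×479 = 364.19 lb/h.

364.2 lb/h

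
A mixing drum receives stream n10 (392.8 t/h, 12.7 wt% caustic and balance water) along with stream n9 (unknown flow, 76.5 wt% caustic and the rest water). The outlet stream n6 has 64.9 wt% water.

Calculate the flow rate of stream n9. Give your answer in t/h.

212.5 t/h

Let n9 be the unknown flow. Total out = 392.8 + n9.
water balance: 342.91 + 0.235·n9 = 0.649·(392.8 + n9)
(0.235 − 0.649)·n9 = 0.649×392.8 − 342.91 = -87.987
n9 = -87.987 / -0.414 = 212.53 t/h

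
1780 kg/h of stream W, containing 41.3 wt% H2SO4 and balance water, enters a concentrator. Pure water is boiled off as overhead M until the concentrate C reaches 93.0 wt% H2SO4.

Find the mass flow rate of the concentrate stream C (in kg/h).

H2SO4 is conserved: 1780×0.413 = 735.14 kg/h all reports to the concentrate.
Concentrate = 735.14/(target fraction) = 790.47 kg/h.

790.5 kg/h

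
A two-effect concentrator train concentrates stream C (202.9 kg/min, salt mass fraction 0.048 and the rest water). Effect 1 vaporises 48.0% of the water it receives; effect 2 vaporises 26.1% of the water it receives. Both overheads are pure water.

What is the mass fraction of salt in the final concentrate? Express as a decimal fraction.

water in feed = 202.9×0.952 = 193.16 kg/min.
After stage 1: water left = (1−0.480)×193.16 = 100.44; stream total = 110.18 kg/min.
After stage 2: water left = (1−0.261)×100.44 = 74.228; final concentrate = 83.967 kg/min.
salt fraction = 9.7392/83.967 = 0.116.

0.116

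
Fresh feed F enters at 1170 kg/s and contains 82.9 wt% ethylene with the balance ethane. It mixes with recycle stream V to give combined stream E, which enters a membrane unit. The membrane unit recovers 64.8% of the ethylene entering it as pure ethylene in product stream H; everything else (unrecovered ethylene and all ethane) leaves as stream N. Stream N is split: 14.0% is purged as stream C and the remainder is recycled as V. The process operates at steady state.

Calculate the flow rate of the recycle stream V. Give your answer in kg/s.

ethane enters only via F and leaves only via the purge: 1170×0.171 = 0.140×(ethane in N), and the membrane unit passes all ethane, so ethane in E = ethane in N = 1429.1 kg/s.
ethylene in E: m_A = 1170×0.829 + (1−0.140)·(1−0.648)·m_A, so m_A = 969.93/0.6973 = 1391 kg/s.
N = (1−0.648)×1391 + 1429.1 = 1918.7 kg/s.
Recycle V = (1−0.140)×1918.7 = 1650.1 kg/s.

1650 kg/s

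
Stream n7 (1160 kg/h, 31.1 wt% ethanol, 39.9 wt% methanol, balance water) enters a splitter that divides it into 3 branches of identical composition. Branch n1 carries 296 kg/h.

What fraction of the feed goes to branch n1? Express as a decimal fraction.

Fraction to n1 = 296/1160 = 0.2552.

0.255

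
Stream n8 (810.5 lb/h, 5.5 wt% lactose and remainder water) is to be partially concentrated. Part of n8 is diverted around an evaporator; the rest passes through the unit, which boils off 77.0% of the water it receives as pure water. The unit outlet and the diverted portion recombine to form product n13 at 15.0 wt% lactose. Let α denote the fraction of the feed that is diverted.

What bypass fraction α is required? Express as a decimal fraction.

0.130

All 810.5×0.055 = 44.578 lb/h of lactose reaches n13, so n13 = 44.578/0.150 = 297.18 lb/h and vapour = 513.32 lb/h.
The evaporator receives (1−α)·810.5 of feed at 0.945 water and removes 0.770 of that water:
0.770×0.945×(1−α)×810.5 = 513.32
(1−α) = 513.32/589.76 = 0.8704;  α = 0.1296.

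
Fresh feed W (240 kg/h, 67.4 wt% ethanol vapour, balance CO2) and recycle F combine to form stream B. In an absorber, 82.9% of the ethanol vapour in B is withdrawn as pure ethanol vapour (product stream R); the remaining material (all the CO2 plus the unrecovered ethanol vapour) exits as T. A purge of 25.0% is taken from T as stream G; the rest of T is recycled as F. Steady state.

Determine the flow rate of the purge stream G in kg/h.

86.17 kg/h

CO2 enters only via W and leaves only via the purge: 240×0.326 = 0.250×(CO2 in T), and the absorber passes all CO2, so CO2 in B = CO2 in T = 312.96 kg/h.
ethanol vapour in B: m_A = 240×0.674 + (1−0.250)·(1−0.829)·m_A, so m_A = 161.76/0.8718 = 185.56 kg/h.
T = (1−0.829)×185.56 + 312.96 = 344.69 kg/h.
Purge G = 0.250×344.69 = 86.173 kg/h.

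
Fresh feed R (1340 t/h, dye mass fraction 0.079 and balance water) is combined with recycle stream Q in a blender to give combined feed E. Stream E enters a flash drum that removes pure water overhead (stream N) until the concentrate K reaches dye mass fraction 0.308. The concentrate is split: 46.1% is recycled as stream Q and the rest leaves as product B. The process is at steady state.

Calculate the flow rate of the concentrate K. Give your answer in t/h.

Overall dye balance (none leaves overhead): dye in fresh feed = dye in product, i.e. 1340×0.079 = (1−0.461)·K·0.308.
K = 105.86/(0.308×0.539) = 637.66 t/h.

637.7 t/h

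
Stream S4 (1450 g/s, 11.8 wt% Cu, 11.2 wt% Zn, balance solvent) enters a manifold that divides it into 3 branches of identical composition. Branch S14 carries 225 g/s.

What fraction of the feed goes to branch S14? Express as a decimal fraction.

Fraction to S14 = 225/1450 = 0.1552.

0.155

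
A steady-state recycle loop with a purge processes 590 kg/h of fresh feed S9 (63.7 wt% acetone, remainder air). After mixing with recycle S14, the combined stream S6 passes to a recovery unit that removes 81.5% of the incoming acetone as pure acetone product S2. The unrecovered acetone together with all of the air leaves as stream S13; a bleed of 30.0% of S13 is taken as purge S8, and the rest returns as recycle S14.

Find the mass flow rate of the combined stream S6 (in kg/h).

1146 kg/h

air enters only via S9 and leaves only via the purge: 590×0.363 = 0.300×(air in S13), and the recovery unit passes all air, so air in S6 = air in S13 = 713.9 kg/h.
acetone in S6: m_A = 590×0.637 + (1−0.300)·(1−0.815)·m_A, so m_A = 375.83/0.8705 = 431.74 kg/h.
S6 = 431.74 + 713.9 = 1145.6 kg/h.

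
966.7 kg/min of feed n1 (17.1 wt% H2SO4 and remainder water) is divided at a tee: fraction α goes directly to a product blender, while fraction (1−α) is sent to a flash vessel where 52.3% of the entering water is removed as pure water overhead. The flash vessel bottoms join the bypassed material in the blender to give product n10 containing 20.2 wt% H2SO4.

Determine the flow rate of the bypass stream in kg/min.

All 966.7×0.171 = 165.31 kg/min of H2SO4 reaches n10, so n10 = 165.31/0.202 = 818.35 kg/min and vapour = 148.35 kg/min.
The evaporator receives (1−α)·966.7 of feed at 0.829 water and removes 0.523 of that water:
0.523×0.829×(1−α)×966.7 = 148.35
(1−α) = 148.35/419.13 = 0.3540;  α = 0.6460.
Bypass flow = 0.6460×966.7 = 624.53 kg/min.

624.5 kg/min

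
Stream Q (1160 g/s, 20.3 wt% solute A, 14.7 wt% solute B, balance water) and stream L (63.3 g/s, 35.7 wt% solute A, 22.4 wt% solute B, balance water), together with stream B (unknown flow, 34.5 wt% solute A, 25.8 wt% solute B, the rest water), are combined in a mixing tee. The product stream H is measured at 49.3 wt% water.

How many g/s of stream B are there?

1848 g/s

Let B be the unknown flow. Total out = 1223.3 + B.
water balance: 780.52 + 0.397·B = 0.493·(1223.3 + B)
(0.397 − 0.493)·B = 0.493×1223.3 − 780.52 = -177.44
B = -177.44 / -0.096 = 1848.3 g/s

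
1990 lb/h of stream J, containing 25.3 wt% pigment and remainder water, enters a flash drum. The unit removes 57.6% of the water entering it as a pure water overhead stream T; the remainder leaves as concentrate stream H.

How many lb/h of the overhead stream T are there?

856.2 lb/h

water entering = 1990×0.747 = 1486.5 lb/h; overhead removed = 0.576×1486.5 = 856.24 lb/h.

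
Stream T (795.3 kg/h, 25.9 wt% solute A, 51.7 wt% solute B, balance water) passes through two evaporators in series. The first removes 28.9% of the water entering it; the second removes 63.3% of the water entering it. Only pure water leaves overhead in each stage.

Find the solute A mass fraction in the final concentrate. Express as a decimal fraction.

water in feed = 795.3×0.224 = 178.15 kg/h.
After stage 1: water left = (1−0.289)×178.15 = 126.66; stream total = 743.82 kg/h.
After stage 2: water left = (1−0.633)×126.66 = 46.485; final concentrate = 663.64 kg/h.
solute A fraction = 205.98/663.64 = 0.3104.

0.3104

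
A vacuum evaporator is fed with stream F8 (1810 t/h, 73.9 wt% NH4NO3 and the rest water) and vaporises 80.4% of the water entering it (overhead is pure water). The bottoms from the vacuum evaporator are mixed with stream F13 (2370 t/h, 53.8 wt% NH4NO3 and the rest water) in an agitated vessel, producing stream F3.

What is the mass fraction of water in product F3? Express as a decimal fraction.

Vapour removed = 0.804×0.261×1810 = 379.82 t/h; concentrate = 1430.2 t/h.
water reaching the mixer = 92.592 (from concentrate) + 2370×0.462 = 1187.5 t/h.
Product flow = 1430.2 + 2370 = 3800.2 t/h; water fraction = 0.312.

0.312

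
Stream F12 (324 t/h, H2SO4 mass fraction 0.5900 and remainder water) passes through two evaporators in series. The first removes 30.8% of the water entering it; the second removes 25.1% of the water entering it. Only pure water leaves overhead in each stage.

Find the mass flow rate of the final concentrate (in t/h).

water in feed = 324×0.410 = 132.84 t/h.
After stage 1: water left = (1−0.308)×132.84 = 91.925; stream total = 283.09 t/h.
After stage 2: water left = (1−0.251)×91.925 = 68.852; final concentrate = 260.01 t/h.

260 t/h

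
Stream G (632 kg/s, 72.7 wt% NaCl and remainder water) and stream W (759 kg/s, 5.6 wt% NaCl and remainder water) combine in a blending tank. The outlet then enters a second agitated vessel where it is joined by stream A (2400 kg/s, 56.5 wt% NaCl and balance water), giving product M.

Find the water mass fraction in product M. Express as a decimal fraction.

0.510

Overall, product flow = 3791 kg/s.
water in = 632×0.273 + 759×0.944 + 2400×0.435 = 1933 kg/s.
water fraction in M = 0.510.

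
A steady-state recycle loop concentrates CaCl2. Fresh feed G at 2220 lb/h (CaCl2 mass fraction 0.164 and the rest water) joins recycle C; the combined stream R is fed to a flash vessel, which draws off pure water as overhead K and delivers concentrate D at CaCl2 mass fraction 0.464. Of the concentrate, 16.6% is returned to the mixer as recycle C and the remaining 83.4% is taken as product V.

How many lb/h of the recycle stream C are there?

Overall CaCl2 balance (none leaves overhead): CaCl2 in fresh feed = CaCl2 in product, i.e. 2220×0.164 = (1−0.166)·D·0.464.
D = 364.08/(0.464×0.834) = 940.83 lb/h.
Recycle C = 0.166×940.83 = 156.18 lb/h.

156.2 lb/h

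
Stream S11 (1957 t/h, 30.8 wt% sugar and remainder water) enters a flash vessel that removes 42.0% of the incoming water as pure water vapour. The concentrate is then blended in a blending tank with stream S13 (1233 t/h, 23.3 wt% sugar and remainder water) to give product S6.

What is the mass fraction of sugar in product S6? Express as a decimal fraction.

0.340

Vapour removed = 0.420×0.692×1957 = 568.78 t/h; concentrate = 1388.2 t/h.
sugar reaching the mixer = 602.76 (from concentrate) + 1233×0.233 = 890.04 t/h.
Product flow = 1388.2 + 1233 = 2621.2 t/h; sugar fraction = 0.340.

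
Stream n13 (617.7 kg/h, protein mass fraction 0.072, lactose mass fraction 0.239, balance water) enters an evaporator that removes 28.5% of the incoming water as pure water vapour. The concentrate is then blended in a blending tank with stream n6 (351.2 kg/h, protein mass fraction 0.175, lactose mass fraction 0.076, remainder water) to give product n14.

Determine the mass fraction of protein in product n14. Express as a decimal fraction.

0.125

Vapour removed = 0.285×0.689×617.7 = 121.29 kg/h; concentrate = 496.41 kg/h.
protein reaching the mixer = 44.474 (from concentrate) + 351.2×0.175 = 105.93 kg/h.
Product flow = 496.41 + 351.2 = 847.61 kg/h; protein fraction = 0.125.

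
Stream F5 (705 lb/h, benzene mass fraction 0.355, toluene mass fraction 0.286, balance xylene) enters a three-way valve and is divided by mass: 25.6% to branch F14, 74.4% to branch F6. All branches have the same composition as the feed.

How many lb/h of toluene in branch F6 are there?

150 lb/h

Branch F6 total = 0.744×705 = 524.52 lb/h.
toluene in F6 = 0.286×524.52 = 150.01 lb/h.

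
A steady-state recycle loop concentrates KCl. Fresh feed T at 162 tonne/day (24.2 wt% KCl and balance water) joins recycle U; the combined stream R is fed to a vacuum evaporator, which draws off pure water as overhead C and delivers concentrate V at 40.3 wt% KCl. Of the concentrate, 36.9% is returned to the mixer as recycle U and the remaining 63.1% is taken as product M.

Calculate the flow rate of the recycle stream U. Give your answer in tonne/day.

Overall KCl balance (none leaves overhead): KCl in fresh feed = KCl in product, i.e. 162×0.242 = (1−0.369)·V·0.403.
V = 39.204/(0.403×0.631) = 154.17 tonne/day.
Recycle U = 0.369×154.17 = 56.888 tonne/day.

56.89 tonne/day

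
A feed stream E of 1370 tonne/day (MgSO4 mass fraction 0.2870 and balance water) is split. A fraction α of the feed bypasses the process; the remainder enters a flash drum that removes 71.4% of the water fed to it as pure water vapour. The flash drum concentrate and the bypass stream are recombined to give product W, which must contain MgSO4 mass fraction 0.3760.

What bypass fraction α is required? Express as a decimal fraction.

All 1370×0.287 = 393.19 tonne/day of MgSO4 reaches W, so W = 393.19/0.376 = 1045.7 tonne/day and vapour = 324.28 tonne/day.
The evaporator receives (1−α)·1370 of feed at 0.713 water and removes 0.714 of that water:
0.714×0.713×(1−α)×1370 = 324.28
(1−α) = 324.28/697.44 = 0.4650;  α = 0.5350.

0.535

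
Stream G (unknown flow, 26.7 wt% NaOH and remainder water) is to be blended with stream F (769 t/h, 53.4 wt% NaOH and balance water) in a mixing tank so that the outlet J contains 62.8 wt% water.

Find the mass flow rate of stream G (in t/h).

1186 t/h

Let G be the unknown flow. Total out = 769 + G.
water balance: 358.35 + 0.733·G = 0.628·(769 + G)
(0.733 − 0.628)·G = 0.628×769 − 358.35 = 124.58
G = 124.58 / 0.105 = 1186.5 t/h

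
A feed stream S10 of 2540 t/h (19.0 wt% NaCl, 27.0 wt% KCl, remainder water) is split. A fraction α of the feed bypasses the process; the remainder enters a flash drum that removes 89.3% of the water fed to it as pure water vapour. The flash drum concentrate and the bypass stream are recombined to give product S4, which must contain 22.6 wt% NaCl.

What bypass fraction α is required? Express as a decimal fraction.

All 2540×0.190 = 482.6 t/h of NaCl reaches S4, so S4 = 482.6/0.226 = 2135.4 t/h and vapour = 404.6 t/h.
The evaporator receives (1−α)·2540 of feed at 0.540 water and removes 0.893 of that water:
0.893×0.540×(1−α)×2540 = 404.6
(1−α) = 404.6/1224.8 = 0.3303;  α = 0.6697.

0.670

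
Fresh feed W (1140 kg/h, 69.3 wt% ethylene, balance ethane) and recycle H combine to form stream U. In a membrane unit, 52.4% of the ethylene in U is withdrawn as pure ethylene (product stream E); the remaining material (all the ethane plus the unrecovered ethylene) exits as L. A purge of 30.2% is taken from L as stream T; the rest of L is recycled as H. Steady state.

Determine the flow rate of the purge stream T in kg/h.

ethane enters only via W and leaves only via the purge: 1140×0.307 = 0.302×(ethane in L), and the membrane unit passes all ethane, so ethane in U = ethane in L = 1158.9 kg/h.
ethylene in U: m_A = 1140×0.693 + (1−0.302)·(1−0.524)·m_A, so m_A = 790.02/0.6678 = 1183.1 kg/h.
L = (1−0.524)×1183.1 + 1158.9 = 1722 kg/h.
Purge T = 0.302×1722 = 520.05 kg/h.

520.1 kg/h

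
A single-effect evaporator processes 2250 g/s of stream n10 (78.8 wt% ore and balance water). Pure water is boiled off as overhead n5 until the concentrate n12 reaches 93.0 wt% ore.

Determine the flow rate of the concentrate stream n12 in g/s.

1906 g/s

ore is conserved: 2250×0.788 = 1773 g/s all reports to the concentrate.
Concentrate = 1773/(target fraction) = 1906.5 g/s.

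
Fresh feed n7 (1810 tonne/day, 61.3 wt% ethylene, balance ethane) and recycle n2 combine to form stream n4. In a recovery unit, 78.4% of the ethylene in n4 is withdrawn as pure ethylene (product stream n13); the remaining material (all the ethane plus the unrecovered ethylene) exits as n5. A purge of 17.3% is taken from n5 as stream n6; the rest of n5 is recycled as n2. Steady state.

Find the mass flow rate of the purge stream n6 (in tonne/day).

750.9 tonne/day

ethane enters only via n7 and leaves only via the purge: 1810×0.387 = 0.173×(ethane in n5), and the recovery unit passes all ethane, so ethane in n4 = ethane in n5 = 4049 tonne/day.
ethylene in n4: m_A = 1810×0.613 + (1−0.173)·(1−0.784)·m_A, so m_A = 1109.5/0.8214 = 1350.8 tonne/day.
n5 = (1−0.784)×1350.8 + 4049 = 4340.7 tonne/day.
Purge n6 = 0.173×4340.7 = 750.95 tonne/day.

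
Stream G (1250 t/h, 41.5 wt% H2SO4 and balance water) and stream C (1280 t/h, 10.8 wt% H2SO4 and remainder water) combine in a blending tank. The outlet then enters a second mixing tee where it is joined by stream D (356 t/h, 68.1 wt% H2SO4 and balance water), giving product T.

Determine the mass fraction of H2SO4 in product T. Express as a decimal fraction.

Overall, product flow = 2886 t/h.
H2SO4 in = 1250×0.415 + 1280×0.108 + 356×0.681 = 899.43 t/h.
H2SO4 fraction in T = 0.3117.

0.3117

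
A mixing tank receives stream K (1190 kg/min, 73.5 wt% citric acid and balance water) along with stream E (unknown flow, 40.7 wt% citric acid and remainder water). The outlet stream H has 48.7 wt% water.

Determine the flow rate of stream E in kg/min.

2492 kg/min

Let E be the unknown flow. Total out = 1190 + E.
water balance: 315.35 + 0.593·E = 0.487·(1190 + E)
(0.593 − 0.487)·E = 0.487×1190 − 315.35 = 264.18
E = 264.18 / 0.106 = 2492.3 kg/min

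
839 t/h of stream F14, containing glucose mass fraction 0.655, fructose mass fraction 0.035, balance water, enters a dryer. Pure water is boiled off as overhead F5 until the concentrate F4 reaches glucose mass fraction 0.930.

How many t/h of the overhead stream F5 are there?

248.1 t/h

glucose is conserved: 839×0.655 = 549.55 t/h all reports to the concentrate.
Concentrate = 549.55/(target fraction) = 590.91 t/h.
Overhead = 839 − 590.91 = 248.09 t/h.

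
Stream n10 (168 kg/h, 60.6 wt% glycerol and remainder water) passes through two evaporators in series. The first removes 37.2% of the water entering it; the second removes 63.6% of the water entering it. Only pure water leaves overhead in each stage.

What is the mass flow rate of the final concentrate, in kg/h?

116.9 kg/h

water in feed = 168×0.394 = 66.192 kg/h.
After stage 1: water left = (1−0.372)×66.192 = 41.569; stream total = 143.38 kg/h.
After stage 2: water left = (1−0.636)×41.569 = 15.131; final concentrate = 116.94 kg/h.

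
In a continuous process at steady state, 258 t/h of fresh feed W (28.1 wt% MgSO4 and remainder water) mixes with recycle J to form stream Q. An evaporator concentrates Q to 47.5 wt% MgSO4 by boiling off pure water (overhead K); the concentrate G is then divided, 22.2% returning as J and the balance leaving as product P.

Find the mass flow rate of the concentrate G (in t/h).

Overall MgSO4 balance (none leaves overhead): MgSO4 in fresh feed = MgSO4 in product, i.e. 258×0.281 = (1−0.222)·G·0.475.
G = 72.498/(0.475×0.778) = 196.18 t/h.

196.2 t/h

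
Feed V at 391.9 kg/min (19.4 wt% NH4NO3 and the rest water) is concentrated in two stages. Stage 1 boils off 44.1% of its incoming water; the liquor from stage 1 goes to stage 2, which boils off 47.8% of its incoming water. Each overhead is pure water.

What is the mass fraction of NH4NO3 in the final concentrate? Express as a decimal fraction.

0.452

water in feed = 391.9×0.806 = 315.87 kg/min.
After stage 1: water left = (1−0.441)×315.87 = 176.57; stream total = 252.6 kg/min.
After stage 2: water left = (1−0.478)×176.57 = 92.171; final concentrate = 168.2 kg/min.
NH4NO3 fraction = 76.029/168.2 = 0.452.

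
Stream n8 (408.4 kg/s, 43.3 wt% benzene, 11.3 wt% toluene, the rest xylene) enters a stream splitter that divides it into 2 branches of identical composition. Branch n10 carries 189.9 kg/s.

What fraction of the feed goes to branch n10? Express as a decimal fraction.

Fraction to n10 = 189.9/408.4 = 0.4650.

0.465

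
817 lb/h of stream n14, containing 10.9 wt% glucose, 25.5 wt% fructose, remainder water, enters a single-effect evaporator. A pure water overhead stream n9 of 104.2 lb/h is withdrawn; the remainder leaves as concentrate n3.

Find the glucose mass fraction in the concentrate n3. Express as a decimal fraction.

glucose is not removed: 817×0.109 = 89.053 lb/h of glucose enters n3.
Concentrate = 817 − 104.2 = 712.8 lb/h.
Mass fraction = 89.053/712.8 = 0.125.

0.125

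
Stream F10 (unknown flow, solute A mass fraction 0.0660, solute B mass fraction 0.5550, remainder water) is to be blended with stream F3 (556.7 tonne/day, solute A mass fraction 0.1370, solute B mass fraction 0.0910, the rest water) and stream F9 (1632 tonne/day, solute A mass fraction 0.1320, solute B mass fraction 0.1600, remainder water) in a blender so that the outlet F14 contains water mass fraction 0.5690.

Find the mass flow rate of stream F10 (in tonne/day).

1789 tonne/day

Let F10 be the unknown flow. Total out = 2188.7 + F10.
water balance: 1585.2 + 0.379·F10 = 0.569·(2188.7 + F10)
(0.379 − 0.569)·F10 = 0.569×2188.7 − 1585.2 = -339.86
F10 = -339.86 / -0.190 = 1788.7 tonne/day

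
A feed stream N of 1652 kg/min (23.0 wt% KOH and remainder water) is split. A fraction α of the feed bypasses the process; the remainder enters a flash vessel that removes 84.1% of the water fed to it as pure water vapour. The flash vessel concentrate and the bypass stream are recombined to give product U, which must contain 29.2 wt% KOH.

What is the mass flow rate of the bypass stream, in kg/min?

All 1652×0.230 = 379.96 kg/min of KOH reaches U, so U = 379.96/0.292 = 1301.2 kg/min and vapour = 350.77 kg/min.
The evaporator receives (1−α)·1652 of feed at 0.770 water and removes 0.841 of that water:
0.841×0.770×(1−α)×1652 = 350.77
(1−α) = 350.77/1069.8 = 0.3279;  α = 0.6721.
Bypass flow = 0.6721×1652 = 1110.3 kg/min.

1110 kg/min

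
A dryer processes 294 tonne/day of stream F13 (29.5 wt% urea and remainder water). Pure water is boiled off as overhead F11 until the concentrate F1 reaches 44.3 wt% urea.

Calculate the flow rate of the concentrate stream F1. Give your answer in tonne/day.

urea is conserved: 294×0.295 = 86.73 tonne/day all reports to the concentrate.
Concentrate = 86.73/(target fraction) = 195.78 tonne/day.

195.8 tonne/day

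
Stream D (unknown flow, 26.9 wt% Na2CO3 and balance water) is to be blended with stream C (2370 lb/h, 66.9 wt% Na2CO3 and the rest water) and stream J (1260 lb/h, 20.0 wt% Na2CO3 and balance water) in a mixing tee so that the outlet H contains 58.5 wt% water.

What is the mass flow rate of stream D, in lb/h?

Let D be the unknown flow. Total out = 3630 + D.
water balance: 1792.5 + 0.731·D = 0.585·(3630 + D)
(0.731 − 0.585)·D = 0.585×3630 − 1792.5 = 331.08
D = 331.08 / 0.146 = 2267.7 lb/h

2268 lb/h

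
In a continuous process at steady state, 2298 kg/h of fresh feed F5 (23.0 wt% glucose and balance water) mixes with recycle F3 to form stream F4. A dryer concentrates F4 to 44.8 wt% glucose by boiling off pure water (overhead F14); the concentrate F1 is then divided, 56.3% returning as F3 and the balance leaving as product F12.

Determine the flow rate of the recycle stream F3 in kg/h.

Overall glucose balance (none leaves overhead): glucose in fresh feed = glucose in product, i.e. 2298×0.230 = (1−0.563)·F1·0.448.
F1 = 528.54/(0.448×0.437) = 2699.7 kg/h.
Recycle F3 = 0.563×2699.7 = 1519.9 kg/h.

1520 kg/h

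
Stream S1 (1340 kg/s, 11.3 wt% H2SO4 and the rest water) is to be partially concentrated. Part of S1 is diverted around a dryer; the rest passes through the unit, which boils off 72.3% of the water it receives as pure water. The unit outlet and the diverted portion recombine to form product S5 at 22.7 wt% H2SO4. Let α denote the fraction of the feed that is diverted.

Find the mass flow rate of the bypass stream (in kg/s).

290.6 kg/s

All 1340×0.113 = 151.42 kg/s of H2SO4 reaches S5, so S5 = 151.42/0.227 = 667.05 kg/s and vapour = 672.95 kg/s.
The evaporator receives (1−α)·1340 of feed at 0.887 water and removes 0.723 of that water:
0.723×0.887×(1−α)×1340 = 672.95
(1−α) = 672.95/859.34 = 0.7831;  α = 0.2169.
Bypass flow = 0.2169×1340 = 290.65 kg/s.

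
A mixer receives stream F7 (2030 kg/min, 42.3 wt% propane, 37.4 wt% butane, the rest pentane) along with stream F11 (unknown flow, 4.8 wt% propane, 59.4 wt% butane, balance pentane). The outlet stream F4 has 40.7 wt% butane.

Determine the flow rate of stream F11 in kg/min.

Let F11 be the unknown flow. Total out = 2030 + F11.
butane balance: 759.22 + 0.594·F11 = 0.407·(2030 + F11)
(0.594 − 0.407)·F11 = 0.407×2030 − 759.22 = 66.99
F11 = 66.99 / 0.187 = 358.24 kg/min

358.2 kg/min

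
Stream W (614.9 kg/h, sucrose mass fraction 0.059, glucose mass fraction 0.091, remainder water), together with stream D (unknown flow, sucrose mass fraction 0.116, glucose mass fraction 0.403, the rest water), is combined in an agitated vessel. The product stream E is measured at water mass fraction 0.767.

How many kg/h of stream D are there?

Let D be the unknown flow. Total out = 614.9 + D.
water balance: 522.66 + 0.481·D = 0.767·(614.9 + D)
(0.481 − 0.767)·D = 0.767×614.9 − 522.66 = -51.037
D = -51.037 / -0.286 = 178.45 kg/h

178.4 kg/h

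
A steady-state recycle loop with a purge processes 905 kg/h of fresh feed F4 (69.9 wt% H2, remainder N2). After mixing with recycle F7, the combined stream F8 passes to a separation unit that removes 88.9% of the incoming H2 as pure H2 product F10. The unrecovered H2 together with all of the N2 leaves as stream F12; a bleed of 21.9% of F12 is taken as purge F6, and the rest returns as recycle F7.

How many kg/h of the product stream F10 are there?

615.8 kg/h

H2 in F8: m_A = 905×0.699 + (1−0.219)·(1−0.889)·m_A, so m_A = 632.59/0.9133 = 692.64 kg/h.
Product F10 = 0.889×692.64 = 615.76 kg/h.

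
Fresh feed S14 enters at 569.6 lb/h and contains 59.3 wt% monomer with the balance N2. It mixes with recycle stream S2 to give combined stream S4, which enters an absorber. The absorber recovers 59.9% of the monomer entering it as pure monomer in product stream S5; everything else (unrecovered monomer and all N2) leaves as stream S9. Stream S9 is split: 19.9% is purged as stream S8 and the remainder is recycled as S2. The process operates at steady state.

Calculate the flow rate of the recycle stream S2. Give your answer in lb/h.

N2 enters only via S14 and leaves only via the purge: 569.6×0.407 = 0.199×(N2 in S9), and the absorber passes all N2, so N2 in S4 = N2 in S9 = 1165 lb/h.
monomer in S4: m_A = 569.6×0.593 + (1−0.199)·(1−0.599)·m_A, so m_A = 337.77/0.6788 = 497.6 lb/h.
S9 = (1−0.599)×497.6 + 1165 = 1364.5 lb/h.
Recycle S2 = (1−0.199)×1364.5 = 1093 lb/h.

1093 lb/h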